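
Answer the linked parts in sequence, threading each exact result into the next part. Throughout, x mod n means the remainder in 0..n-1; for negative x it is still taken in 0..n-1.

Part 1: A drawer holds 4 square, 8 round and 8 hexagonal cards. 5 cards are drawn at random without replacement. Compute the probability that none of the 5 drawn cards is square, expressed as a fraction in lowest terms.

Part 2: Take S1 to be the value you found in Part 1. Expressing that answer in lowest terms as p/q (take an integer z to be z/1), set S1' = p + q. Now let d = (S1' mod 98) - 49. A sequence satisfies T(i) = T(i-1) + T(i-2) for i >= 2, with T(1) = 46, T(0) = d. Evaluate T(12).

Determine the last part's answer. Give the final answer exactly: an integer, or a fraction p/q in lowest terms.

Part 1: total draws C(20,5) = 15504; favorable C(16,5) = 4368; P = 91/323; answer 91/323
Part 2: S1 = 91/323; threaded value p + q = 414; d = -27; T(2) = 1*(46) + 1*(-27) = 19; iterating: T(2)=19, T(3)=65, T(4)=84, T(5)=149, T(6)=233, T(7)=382, T(8)=615, T(9)=997, T(10)=1612, T(11)=2609, T(12)=4221; answer 4221

4221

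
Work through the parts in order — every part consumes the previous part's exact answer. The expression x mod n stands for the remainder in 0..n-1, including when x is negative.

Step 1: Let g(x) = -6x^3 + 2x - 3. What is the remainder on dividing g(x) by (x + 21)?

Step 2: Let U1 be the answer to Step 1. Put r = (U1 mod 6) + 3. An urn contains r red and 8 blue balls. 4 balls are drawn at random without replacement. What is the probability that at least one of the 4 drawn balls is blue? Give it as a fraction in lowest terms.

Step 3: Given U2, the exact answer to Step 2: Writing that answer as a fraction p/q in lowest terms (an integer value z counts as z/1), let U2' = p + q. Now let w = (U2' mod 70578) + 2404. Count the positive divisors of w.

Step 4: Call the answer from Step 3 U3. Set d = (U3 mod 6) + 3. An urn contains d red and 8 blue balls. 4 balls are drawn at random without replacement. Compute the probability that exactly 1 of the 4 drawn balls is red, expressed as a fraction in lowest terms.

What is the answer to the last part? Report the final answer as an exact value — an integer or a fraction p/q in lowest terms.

56/143

Step 1: remainder = value at the root: -6*(-21)^3 + 2*(-21)^1 - 3 = (55566) + (-42) + (-3) = 55521; answer 55521
Step 2: U1 = 55521; r = 6; total draws C(14,4) = 1001; complement C(6,4) = 15; favorable 1001 - 15 = 986; P = 986/1001; answer 986/1001
Step 3: U2 = 986/1001; threaded value p + q = 1987; w = 4391; 4391 is prime, so its only divisors are 1 and 4391; count = 2; answer 2
Step 4: U3 = 2; d = 5; total draws C(13,4) = 715; favorable C(5,1)*C(8,3) = 280; P = 56/143; answer 56/143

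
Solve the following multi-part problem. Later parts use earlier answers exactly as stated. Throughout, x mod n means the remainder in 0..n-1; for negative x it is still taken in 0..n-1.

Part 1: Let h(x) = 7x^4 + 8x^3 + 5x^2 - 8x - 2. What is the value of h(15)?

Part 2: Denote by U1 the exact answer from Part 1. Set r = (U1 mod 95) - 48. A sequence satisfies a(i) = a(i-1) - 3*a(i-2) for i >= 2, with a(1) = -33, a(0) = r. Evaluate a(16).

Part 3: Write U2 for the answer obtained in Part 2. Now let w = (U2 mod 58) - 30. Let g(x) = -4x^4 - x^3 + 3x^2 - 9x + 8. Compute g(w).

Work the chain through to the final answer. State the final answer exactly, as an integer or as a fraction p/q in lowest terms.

Part 1: 7*(15)^4 + 8*(15)^3 + 5*(15)^2 - 8*(15)^1 - 2 = (354375) + (27000) + (1125) + (-120) + (-2) = 382378; answer 382378
Part 2: U1 = 382378; r = -45; a(2) = 1*(-33) - 3*(-45) = 102; iterating: a(2)=102, a(3)=201, a(4)=-105, a(5)=-708, a(6)=-393, a(7)=1731, a(8)=2910, a(9)=-2283, a(10)=-11013, a(11)=-4164, a(12)=28875, a(13)=41367, a(14)=-45258, a(15)=-169359, a(16)=-33585; answer -33585
Part 3: U2 = -33585; w = 25; -4*(25)^4 - 1*(25)^3 + 3*(25)^2 - 9*(25)^1 + 8 = (-1562500) + (-15625) + (1875) + (-225) + (8) = -1576467; answer -1576467

-1576467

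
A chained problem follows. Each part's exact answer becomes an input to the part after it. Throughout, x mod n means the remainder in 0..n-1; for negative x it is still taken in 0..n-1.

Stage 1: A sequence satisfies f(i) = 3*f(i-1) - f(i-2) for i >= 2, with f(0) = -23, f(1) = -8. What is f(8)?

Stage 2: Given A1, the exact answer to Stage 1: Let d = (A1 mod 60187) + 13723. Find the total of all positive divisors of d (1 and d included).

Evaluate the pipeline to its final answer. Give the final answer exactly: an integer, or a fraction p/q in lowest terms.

23760

Stage 1: f(2) = 3*(-8) - 1*(-23) = -1; iterating: f(2)=-1, f(3)=5, f(4)=16, f(5)=43, f(6)=113, f(7)=296, f(8)=775; answer 775
Stage 2: A1 = 775; d = 14498; 14498 = 2 * 11 * 659; sigma = (1 + 2) * (1 + 11) * (1 + 659) = 3 * 12 * 660 = 23760; answer 23760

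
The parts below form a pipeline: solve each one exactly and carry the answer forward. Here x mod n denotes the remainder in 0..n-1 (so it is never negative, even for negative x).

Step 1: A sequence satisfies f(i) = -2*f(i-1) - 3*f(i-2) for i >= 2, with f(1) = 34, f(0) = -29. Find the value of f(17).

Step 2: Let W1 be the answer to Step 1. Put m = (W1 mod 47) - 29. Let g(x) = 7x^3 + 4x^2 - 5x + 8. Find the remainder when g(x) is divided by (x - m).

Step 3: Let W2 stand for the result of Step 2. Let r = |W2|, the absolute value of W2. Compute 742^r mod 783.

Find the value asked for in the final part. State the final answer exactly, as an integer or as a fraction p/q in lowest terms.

Step 1: f(2) = -2*(34) - 3*(-29) = 19; iterating: f(2)=19, f(3)=-140, f(4)=223, f(5)=-26, f(6)=-617, f(7)=1312, f(8)=-773, f(9)=-2390, f(10)=7099, f(11)=-7028, f(12)=-7241, f(13)=35566, f(14)=-49409, f(15)=-7880, f(16)=163987, f(17)=-304334; answer -304334
Step 2: W1 = -304334; m = 9; remainder = value at the root: 7*(9)^3 + 4*(9)^2 - 5*(9)^1 + 8 = (5103) + (324) + (-45) + (8) = 5390; answer 5390
Step 3: W2 = 5390; r = 5390; squarings mod 783: 742^1=742, 742^2=115, 742^4=697, 742^8=349, 742^16=436, 742^32=610, 742^64=175, 742^128=88, 742^256=697, 742^512=349, 742^1024=436, 742^2048=610, 742^4096=175; 742^5390 = 742^2 * 742^4 * 742^8 * 742^256 * 742^1024 * 742^4096 = 376 (mod 783); answer 376

376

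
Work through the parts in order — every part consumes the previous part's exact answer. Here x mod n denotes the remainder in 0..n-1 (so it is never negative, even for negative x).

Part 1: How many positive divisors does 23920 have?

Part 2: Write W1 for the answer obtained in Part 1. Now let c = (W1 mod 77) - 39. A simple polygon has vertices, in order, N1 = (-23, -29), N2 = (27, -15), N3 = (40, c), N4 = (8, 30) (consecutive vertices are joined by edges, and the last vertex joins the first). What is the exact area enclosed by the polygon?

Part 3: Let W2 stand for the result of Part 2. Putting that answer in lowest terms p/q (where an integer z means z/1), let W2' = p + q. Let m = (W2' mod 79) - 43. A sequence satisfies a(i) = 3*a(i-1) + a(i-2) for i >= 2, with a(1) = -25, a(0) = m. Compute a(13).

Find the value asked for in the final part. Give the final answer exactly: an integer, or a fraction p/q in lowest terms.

Part 1: 23920 = 2^4 * 5 * 13 * 23; number of divisors = (4+1) * (1+1) * (1+1) * (1+1) = 40; answer 40
Part 2: W1 = 40; c = 1; cross terms: (-23*-15 - 27*-29)=1128, (27*1 - 40*-15)=627, (40*30 - 8*1)=1192, (8*-29 - -23*30)=458; twice the area = |3405| = 3405; area = 3405/2; answer 3405/2
Part 3: W2 = 3405/2; threaded value p + q = 3407; m = -33; a(2) = 3*(-25) + 1*(-33) = -108; iterating: a(2)=-108, a(3)=-349, a(4)=-1155, a(5)=-3814, a(6)=-12597, a(7)=-41605, a(8)=-137412, a(9)=-453841, a(10)=-1498935, a(11)=-4950646, a(12)=-16350873, a(13)=-54003265; answer -54003265

-54003265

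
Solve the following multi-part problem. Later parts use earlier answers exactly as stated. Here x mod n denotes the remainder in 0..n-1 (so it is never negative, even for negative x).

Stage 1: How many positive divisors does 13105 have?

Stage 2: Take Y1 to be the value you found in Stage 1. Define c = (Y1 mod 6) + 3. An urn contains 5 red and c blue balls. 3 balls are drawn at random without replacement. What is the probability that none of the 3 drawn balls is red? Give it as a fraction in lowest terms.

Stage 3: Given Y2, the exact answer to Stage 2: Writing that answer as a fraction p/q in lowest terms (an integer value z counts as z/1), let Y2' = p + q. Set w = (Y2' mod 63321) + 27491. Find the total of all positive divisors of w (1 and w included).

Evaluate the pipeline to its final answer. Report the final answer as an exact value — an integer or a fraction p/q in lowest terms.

42336

Stage 1: 13105 = 5 * 2621; number of divisors = (1+1) * (1+1) = 4; answer 4
Stage 2: Y1 = 4; c = 7; total draws C(12,3) = 220; favorable C(7,3) = 35; P = 7/44; answer 7/44
Stage 3: Y2 = 7/44; threaded value p + q = 51; w = 27542; 27542 = 2 * 47 * 293; sigma = (1 + 2) * (1 + 47) * (1 + 293) = 3 * 48 * 294 = 42336; answer 42336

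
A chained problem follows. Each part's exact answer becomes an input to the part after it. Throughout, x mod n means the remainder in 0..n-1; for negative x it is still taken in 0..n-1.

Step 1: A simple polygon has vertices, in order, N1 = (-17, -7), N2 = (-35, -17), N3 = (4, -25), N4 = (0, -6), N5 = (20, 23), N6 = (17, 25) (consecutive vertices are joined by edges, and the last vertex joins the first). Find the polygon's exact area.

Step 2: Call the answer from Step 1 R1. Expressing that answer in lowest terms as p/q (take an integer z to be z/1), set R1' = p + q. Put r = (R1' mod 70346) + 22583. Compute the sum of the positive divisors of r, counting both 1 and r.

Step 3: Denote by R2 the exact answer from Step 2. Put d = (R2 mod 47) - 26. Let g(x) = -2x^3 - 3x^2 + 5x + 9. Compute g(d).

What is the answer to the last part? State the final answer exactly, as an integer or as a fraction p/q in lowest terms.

69

Step 1: cross terms: (-17*-17 - -35*-7)=44, (-35*-25 - 4*-17)=943, (4*-6 - 0*-25)=-24, (0*23 - 20*-6)=120, (20*25 - 17*23)=109, (17*-7 - -17*25)=306; twice the area = |1498| = 1498; area = 749; answer 749
Step 2: R1 = 749; threaded value p + q = 750; r = 23333; 23333 is prime, so its only divisors are 1 and 23333; sigma = 1 + 23333 = 23334; answer 23334
Step 3: R2 = 23334; d = -4; -2*(-4)^3 - 3*(-4)^2 + 5*(-4)^1 + 9 = (128) + (-48) + (-20) + (9) = 69; answer 69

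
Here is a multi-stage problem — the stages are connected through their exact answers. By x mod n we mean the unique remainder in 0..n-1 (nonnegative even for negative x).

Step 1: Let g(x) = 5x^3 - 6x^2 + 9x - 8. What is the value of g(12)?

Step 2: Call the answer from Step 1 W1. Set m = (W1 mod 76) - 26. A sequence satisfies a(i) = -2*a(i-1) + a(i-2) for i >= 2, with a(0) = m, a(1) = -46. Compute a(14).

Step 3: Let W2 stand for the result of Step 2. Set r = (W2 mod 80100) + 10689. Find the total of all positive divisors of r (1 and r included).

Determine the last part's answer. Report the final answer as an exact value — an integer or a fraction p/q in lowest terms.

Step 1: 5*(12)^3 - 6*(12)^2 + 9*(12)^1 - 8 = (8640) + (-864) + (108) + (-8) = 7876; answer 7876
Step 2: W1 = 7876; m = 22; a(2) = -2*(-46) + 1*(22) = 114; iterating: a(2)=114, a(3)=-274, a(4)=662, a(5)=-1598, a(6)=3858, a(7)=-9314, a(8)=22486, a(9)=-54286, a(10)=131058, a(11)=-316402, a(12)=763862, a(13)=-1844126, a(14)=4452114; answer 4452114
Step 3: W2 = 4452114; r = 57303; 57303 = 3^2 * 6367; sigma = (1 + 3 + 9) * (1 + 6367) = 13 * 6368 = 82784; answer 82784

82784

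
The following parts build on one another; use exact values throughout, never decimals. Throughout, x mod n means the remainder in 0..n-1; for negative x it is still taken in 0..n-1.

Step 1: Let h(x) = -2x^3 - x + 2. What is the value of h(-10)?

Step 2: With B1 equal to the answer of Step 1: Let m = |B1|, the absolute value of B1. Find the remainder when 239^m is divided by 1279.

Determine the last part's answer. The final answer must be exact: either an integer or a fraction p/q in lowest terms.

201

Step 1: -2*(-10)^3 - 1*(-10)^1 + 2 = (2000) + (10) + (2) = 2012; answer 2012
Step 2: B1 = 2012; m = 2012; squarings mod 1279: 239^1=239, 239^2=845, 239^4=343, 239^8=1260, 239^16=361, 239^32=1142, 239^64=863, 239^128=391, 239^256=680, 239^512=681, 239^1024=763; 239^2012 = 239^4 * 239^8 * 239^16 * 239^64 * 239^128 * 239^256 * 239^512 * 239^1024 = 201 (mod 1279); answer 201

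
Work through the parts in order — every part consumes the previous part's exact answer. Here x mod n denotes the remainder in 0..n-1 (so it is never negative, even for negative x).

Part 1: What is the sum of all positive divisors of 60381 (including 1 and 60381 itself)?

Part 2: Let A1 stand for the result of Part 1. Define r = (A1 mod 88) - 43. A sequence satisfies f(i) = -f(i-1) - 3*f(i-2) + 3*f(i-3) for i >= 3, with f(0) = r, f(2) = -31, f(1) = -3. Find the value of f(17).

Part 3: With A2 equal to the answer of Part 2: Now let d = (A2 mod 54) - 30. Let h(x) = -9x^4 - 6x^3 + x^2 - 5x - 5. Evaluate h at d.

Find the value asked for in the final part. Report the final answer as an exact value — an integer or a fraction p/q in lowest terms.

-1213782

Part 1: 60381 = 3^2 * 6709; sigma = (1 + 3 + 9) * (1 + 6709) = 13 * 6710 = 87230; answer 87230
Part 2: A1 = 87230; r = -21; f(3) = -1*(-31) - 3*(-3) + 3*(-21) = -23; iterating: f(3)=-23, f(4)=107, f(5)=-131, f(6)=-259, f(7)=973, f(8)=-589, f(9)=-3107, f(10)=7793, f(11)=-239, f(12)=-32461, f(13)=56557, f(14)=40109, f(15)=-307163, f(16)=356507, f(17)=685309; answer 685309
Part 3: A2 = 685309; d = 19; -9*(19)^4 - 6*(19)^3 + 1*(19)^2 - 5*(19)^1 - 5 = (-1172889) + (-41154) + (361) + (-95) + (-5) = -1213782; answer -1213782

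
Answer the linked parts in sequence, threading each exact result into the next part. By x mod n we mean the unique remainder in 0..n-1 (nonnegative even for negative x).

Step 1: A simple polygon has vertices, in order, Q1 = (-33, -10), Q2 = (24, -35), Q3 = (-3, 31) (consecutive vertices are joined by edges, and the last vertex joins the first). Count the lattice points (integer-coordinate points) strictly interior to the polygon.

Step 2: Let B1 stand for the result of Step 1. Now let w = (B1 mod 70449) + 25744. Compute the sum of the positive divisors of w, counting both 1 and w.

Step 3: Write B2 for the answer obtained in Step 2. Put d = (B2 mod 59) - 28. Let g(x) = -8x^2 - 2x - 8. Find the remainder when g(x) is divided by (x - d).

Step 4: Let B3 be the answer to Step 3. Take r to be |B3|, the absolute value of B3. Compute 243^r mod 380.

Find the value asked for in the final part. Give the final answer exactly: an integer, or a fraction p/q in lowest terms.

169

Step 1: cross terms: (-33*-35 - 24*-10)=1395, (24*31 - -3*-35)=639, (-3*-10 - -33*31)=1053; twice the area = |3087| = 3087; area = 3087/2; boundary points = 1 + 3 + 1 = 5; strictly interior points = area - boundary/2 + 1 = 1542; answer 1542
Step 2: B1 = 1542; w = 27286; 27286 = 2 * 7 * 1949; sigma = (1 + 2) * (1 + 7) * (1 + 1949) = 3 * 8 * 1950 = 46800; answer 46800
Step 3: B2 = 46800; d = -15; remainder = value at the root: -8*(-15)^2 - 2*(-15)^1 - 8 = (-1800) + (30) + (-8) = -1778; answer -1778
Step 4: B3 = -1778; r = 1778; squarings mod 380: 243^1=243, 243^2=149, 243^4=161, 243^8=81, 243^16=101, 243^32=321, 243^64=61, 243^128=301, 243^256=161, 243^512=81, 243^1024=101; 243^1778 = 243^2 * 243^16 * 243^32 * 243^64 * 243^128 * 243^512 * 243^1024 = 169 (mod 380); answer 169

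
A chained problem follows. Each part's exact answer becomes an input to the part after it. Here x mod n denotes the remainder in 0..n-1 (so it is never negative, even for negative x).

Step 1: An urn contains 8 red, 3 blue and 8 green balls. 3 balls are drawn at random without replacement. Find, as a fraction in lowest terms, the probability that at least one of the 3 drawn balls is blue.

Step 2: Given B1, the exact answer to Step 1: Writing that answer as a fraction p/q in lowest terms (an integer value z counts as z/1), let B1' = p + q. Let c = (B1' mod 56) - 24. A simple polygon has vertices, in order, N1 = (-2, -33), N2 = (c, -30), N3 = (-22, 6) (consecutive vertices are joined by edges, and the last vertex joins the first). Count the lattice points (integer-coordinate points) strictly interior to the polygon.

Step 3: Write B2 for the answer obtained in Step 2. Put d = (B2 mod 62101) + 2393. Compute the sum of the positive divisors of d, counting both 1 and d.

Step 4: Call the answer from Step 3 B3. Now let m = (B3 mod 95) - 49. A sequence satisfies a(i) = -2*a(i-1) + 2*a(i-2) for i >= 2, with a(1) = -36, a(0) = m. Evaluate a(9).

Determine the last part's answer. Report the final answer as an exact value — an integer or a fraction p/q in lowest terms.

Step 1: total draws C(19,3) = 969; complement C(16,3) = 560; favorable 969 - 560 = 409; P = 409/969; answer 409/969
Step 2: B1 = 409/969; threaded value p + q = 1378; c = 10; cross terms: (-2*-30 - 10*-33)=390, (10*6 - -22*-30)=-600, (-22*-33 - -2*6)=738; twice the area = |528| = 528; area = 264; boundary points = 3 + 4 + 1 = 8; strictly interior points = area - boundary/2 + 1 = 261; answer 261
Step 3: B2 = 261; d = 2654; 2654 = 2 * 1327; sigma = (1 + 2) * (1 + 1327) = 3 * 1328 = 3984; answer 3984
Step 4: B3 = 3984; m = 40; a(2) = -2*(-36) + 2*(40) = 152; iterating: a(2)=152, a(3)=-376, a(4)=1056, a(5)=-2864, a(6)=7840, a(7)=-21408, a(8)=58496, a(9)=-159808; answer -159808

-159808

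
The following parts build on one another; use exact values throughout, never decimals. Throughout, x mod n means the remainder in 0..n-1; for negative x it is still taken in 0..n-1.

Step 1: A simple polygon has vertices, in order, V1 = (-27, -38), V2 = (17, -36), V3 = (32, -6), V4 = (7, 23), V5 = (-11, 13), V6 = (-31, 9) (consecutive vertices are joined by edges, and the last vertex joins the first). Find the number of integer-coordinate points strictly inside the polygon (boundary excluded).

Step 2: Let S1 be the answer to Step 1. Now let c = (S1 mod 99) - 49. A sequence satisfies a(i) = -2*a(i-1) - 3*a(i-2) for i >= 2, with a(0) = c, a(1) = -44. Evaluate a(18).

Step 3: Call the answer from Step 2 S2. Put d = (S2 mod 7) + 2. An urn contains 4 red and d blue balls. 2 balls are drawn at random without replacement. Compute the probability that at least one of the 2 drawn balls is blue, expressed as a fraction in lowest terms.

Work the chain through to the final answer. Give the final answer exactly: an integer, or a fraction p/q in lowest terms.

13/15

Step 1: cross terms: (-27*-36 - 17*-38)=1618, (17*-6 - 32*-36)=1050, (32*23 - 7*-6)=778, (7*13 - -11*23)=344, (-11*9 - -31*13)=304, (-31*-38 - -27*9)=1421; twice the area = |5515| = 5515; area = 5515/2; boundary points = 2 + 15 + 1 + 2 + 4 + 1 = 25; strictly interior points = area - boundary/2 + 1 = 2746; answer 2746
Step 2: S1 = 2746; c = 24; a(2) = -2*(-44) - 3*(24) = 16; iterating: a(2)=16, a(3)=100, a(4)=-248, a(5)=196, a(6)=352, a(7)=-1292, a(8)=1528, a(9)=820, a(10)=-6224, a(11)=9988, a(12)=-1304, a(13)=-27356, a(14)=58624, a(15)=-35180, a(16)=-105512, a(17)=316564, a(18)=-316592; answer -316592
Step 3: S2 = -316592; d = 6; total draws C(10,2) = 45; complement C(4,2) = 6; favorable 45 - 6 = 39; P = 13/15; answer 13/15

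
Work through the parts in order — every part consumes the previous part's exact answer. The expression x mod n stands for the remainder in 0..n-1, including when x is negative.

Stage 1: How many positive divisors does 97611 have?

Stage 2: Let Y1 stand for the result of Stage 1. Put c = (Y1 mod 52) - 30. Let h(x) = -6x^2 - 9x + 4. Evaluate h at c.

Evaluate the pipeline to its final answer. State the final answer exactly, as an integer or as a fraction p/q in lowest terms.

Stage 1: 97611 = 3 * 32537; number of divisors = (1+1) * (1+1) = 4; answer 4
Stage 2: Y1 = 4; c = -26; -6*(-26)^2 - 9*(-26)^1 + 4 = (-4056) + (234) + (4) = -3818; answer -3818

-3818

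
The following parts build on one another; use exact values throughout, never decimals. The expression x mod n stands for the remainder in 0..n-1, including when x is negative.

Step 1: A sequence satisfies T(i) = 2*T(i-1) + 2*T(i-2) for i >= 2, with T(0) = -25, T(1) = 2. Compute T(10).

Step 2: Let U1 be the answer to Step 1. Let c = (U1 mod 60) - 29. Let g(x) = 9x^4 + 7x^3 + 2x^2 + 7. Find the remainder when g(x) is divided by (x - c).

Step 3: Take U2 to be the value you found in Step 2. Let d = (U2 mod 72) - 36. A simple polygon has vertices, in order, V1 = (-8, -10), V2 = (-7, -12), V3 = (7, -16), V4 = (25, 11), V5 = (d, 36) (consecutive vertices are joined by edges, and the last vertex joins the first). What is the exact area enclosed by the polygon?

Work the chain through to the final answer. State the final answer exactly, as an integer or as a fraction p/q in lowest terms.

1248

Step 1: T(2) = 2*(2) + 2*(-25) = -46; iterating: T(2)=-46, T(3)=-88, T(4)=-268, T(5)=-712, T(6)=-1960, T(7)=-5344, T(8)=-14608, T(9)=-39904, T(10)=-109024; answer -109024
Step 2: U1 = -109024; c = 27; remainder = value at the root: 9*(27)^4 + 7*(27)^3 + 2*(27)^2 + 7 = (4782969) + (137781) + (1458) + (7) = 4922215; answer 4922215
Step 3: U2 = 4922215; d = -29; cross terms: (-8*-12 - -7*-10)=26, (-7*-16 - 7*-12)=196, (7*11 - 25*-16)=477, (25*36 - -29*11)=1219, (-29*-10 - -8*36)=578; twice the area = |2496| = 2496; area = 1248; answer 1248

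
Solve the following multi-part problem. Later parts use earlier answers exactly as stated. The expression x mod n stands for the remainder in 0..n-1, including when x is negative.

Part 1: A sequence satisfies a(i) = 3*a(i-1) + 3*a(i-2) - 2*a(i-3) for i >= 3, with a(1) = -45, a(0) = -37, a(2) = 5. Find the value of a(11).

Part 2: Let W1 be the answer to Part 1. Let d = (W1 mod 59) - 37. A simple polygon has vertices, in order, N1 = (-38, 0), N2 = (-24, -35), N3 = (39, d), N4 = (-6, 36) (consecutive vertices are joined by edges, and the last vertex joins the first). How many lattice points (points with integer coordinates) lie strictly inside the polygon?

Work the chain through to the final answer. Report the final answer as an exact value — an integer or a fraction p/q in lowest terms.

Part 1: a(3) = 3*(5) + 3*(-45) - 2*(-37) = -46; iterating: a(3)=-46, a(4)=-33, a(5)=-247, a(6)=-748, a(7)=-2919, a(8)=-10507, a(9)=-38782, a(10)=-142029, a(11)=-521419; answer -521419
Part 2: W1 = -521419; d = -14; cross terms: (-38*-35 - -24*0)=1330, (-24*-14 - 39*-35)=1701, (39*36 - -6*-14)=1320, (-6*0 - -38*36)=1368; twice the area = |5719| = 5719; area = 5719/2; boundary points = 7 + 21 + 5 + 4 = 37; strictly interior points = area - boundary/2 + 1 = 2842; answer 2842

2842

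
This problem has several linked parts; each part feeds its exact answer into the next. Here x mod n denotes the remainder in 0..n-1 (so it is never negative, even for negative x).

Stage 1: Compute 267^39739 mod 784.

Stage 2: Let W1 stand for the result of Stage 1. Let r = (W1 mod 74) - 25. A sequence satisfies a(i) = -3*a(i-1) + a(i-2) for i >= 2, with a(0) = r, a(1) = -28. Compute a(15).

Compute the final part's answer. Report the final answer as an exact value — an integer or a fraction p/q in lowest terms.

-471381400

Stage 1: squarings mod 784: 267^1=267, 267^2=729, 267^4=673, 267^8=561, 267^16=337, 267^32=673, 267^64=561, 267^128=337, 267^256=673, 267^512=561, 267^1024=337, 267^2048=673, 267^4096=561, 267^8192=337, 267^16384=673, 267^32768=561; 267^39739 = 267^1 * 267^2 * 267^8 * 267^16 * 267^32 * 267^256 * 267^512 * 267^2048 * 267^4096 * 267^32768 = 99 (mod 784); answer 99
Stage 2: W1 = 99; r = 0; a(2) = -3*(-28) + 1*(0) = 84; iterating: a(2)=84, a(3)=-280, a(4)=924, a(5)=-3052, a(6)=10080, a(7)=-33292, a(8)=109956, a(9)=-363160, a(10)=1199436, a(11)=-3961468, a(12)=13083840, a(13)=-43212988, a(14)=142722804, a(15)=-471381400; answer -471381400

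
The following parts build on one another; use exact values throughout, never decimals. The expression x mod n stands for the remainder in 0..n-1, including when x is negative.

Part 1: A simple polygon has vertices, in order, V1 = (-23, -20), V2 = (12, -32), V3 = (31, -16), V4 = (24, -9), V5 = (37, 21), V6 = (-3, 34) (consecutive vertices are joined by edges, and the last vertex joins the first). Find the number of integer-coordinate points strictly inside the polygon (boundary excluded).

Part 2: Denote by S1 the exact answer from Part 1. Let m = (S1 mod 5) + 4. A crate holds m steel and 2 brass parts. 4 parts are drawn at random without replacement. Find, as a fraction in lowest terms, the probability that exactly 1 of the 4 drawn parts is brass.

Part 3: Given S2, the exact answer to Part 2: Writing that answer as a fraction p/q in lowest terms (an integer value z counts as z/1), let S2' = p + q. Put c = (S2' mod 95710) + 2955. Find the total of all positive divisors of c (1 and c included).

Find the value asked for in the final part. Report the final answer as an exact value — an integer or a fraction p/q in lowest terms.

Part 1: cross terms: (-23*-32 - 12*-20)=976, (12*-16 - 31*-32)=800, (31*-9 - 24*-16)=105, (24*21 - 37*-9)=837, (37*34 - -3*21)=1321, (-3*-20 - -23*34)=842; twice the area = |4881| = 4881; area = 4881/2; boundary points = 1 + 1 + 7 + 1 + 1 + 2 = 13; strictly interior points = area - boundary/2 + 1 = 2435; answer 2435
Part 2: S1 = 2435; m = 4; total draws C(6,4) = 15; favorable C(2,1)*C(4,3) = 8; P = 8/15; answer 8/15
Part 3: S2 = 8/15; threaded value p + q = 23; c = 2978; 2978 = 2 * 1489; sigma = (1 + 2) * (1 + 1489) = 3 * 1490 = 4470; answer 4470

4470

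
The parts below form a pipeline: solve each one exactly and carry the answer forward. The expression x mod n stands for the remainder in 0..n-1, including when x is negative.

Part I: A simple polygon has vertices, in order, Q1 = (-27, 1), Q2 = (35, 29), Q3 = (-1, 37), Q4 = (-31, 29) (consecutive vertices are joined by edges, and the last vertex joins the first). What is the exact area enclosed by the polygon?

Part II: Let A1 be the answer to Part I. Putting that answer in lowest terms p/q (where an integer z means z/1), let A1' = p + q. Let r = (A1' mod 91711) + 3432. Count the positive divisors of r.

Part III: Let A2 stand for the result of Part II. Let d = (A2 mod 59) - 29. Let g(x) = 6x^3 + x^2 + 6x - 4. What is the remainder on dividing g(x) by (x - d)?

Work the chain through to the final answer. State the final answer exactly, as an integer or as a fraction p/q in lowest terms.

Part I: cross terms: (-27*29 - 35*1)=-818, (35*37 - -1*29)=1324, (-1*29 - -31*37)=1118, (-31*1 - -27*29)=752; twice the area = |2376| = 2376; area = 1188; answer 1188
Part II: A1 = 1188; threaded value p + q = 1189; r = 4621; 4621 is prime, so its only divisors are 1 and 4621; count = 2; answer 2
Part III: A2 = 2; d = -27; remainder = value at the root: 6*(-27)^3 + 1*(-27)^2 + 6*(-27)^1 - 4 = (-118098) + (729) + (-162) + (-4) = -117535; answer -117535

-117535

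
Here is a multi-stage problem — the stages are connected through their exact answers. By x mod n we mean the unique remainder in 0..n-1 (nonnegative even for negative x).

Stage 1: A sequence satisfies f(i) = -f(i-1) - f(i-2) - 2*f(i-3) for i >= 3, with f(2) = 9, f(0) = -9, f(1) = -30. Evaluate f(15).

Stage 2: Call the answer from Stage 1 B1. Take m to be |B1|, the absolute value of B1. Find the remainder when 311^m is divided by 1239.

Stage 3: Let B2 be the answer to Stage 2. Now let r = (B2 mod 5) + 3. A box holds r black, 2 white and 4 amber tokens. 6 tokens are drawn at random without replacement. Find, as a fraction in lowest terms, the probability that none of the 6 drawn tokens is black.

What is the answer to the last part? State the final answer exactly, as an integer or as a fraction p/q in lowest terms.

1/924

Stage 1: f(3) = -1*(9) - 1*(-30) - 2*(-9) = 39; iterating: f(3)=39, f(4)=12, f(5)=-69, f(6)=-21, f(7)=66, f(8)=93, f(9)=-117, f(10)=-108, f(11)=39, f(12)=303, f(13)=-126, f(14)=-255, f(15)=-225; answer -225
Stage 2: B1 = -225; m = 225; squarings mod 1239: 311^1=311, 311^2=79, 311^4=46, 311^8=877, 311^16=949, 311^32=1087, 311^64=802, 311^128=163; 311^225 = 311^1 * 311^32 * 311^64 * 311^128 = 293 (mod 1239); answer 293
Stage 3: B2 = 293; r = 6; total draws C(12,6) = 924; favorable C(6,6) = 1; P = 1/924; answer 1/924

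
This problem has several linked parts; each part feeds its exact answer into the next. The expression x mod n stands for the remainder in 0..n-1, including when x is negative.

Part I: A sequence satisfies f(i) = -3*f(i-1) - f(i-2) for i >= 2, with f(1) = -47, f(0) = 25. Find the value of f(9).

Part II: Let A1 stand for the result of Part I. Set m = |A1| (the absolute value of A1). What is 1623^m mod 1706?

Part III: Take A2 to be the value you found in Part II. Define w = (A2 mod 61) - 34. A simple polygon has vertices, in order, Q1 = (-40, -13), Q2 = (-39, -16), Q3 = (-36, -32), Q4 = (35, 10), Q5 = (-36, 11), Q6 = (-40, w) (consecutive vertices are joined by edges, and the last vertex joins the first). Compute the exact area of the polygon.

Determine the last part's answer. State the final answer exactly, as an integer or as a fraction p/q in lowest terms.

Part I: f(2) = -3*(-47) - 1*(25) = 116; iterating: f(2)=116, f(3)=-301, f(4)=787, f(5)=-2060, f(6)=5393, f(7)=-14119, f(8)=36964, f(9)=-96773; answer -96773
Part II: A1 = -96773; m = 96773; squarings mod 1706: 1623^1=1623, 1623^2=65, 1623^4=813, 1623^8=747, 1623^16=147, 1623^32=1137, 1623^64=1327, 1623^128=337, 1623^256=973, 1623^512=1605, 1623^1024=1671, 1623^2048=1225, 1623^4096=1051, 1623^8192=819, 1623^16384=303, 1623^32768=1391, 1623^65536=277; 1623^96773 = 1623^1 * 1623^4 * 1623^512 * 1623^2048 * 1623^4096 * 1623^8192 * 1623^16384 * 1623^65536 = 1705 (mod 1706); answer 1705
Part III: A2 = 1705; w = 24; cross terms: (-40*-16 - -39*-13)=133, (-39*-32 - -36*-16)=672, (-36*10 - 35*-32)=760, (35*11 - -36*10)=745, (-36*24 - -40*11)=-424, (-40*-13 - -40*24)=1480; twice the area = |3366| = 3366; area = 1683; answer 1683

1683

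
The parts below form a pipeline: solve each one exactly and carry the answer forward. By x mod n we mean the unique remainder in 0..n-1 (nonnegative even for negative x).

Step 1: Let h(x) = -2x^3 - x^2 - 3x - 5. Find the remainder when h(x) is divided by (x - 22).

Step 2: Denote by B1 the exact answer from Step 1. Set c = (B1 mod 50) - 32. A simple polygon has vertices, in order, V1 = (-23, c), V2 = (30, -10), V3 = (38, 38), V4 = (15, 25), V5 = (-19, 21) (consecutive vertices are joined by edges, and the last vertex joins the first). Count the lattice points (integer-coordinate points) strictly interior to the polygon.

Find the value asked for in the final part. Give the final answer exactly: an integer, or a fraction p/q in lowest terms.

1278

Step 1: remainder = value at the root: -2*(22)^3 - 1*(22)^2 - 3*(22)^1 - 5 = (-21296) + (-484) + (-66) + (-5) = -21851; answer -21851
Step 2: B1 = -21851; c = 17; cross terms: (-23*-10 - 30*17)=-280, (30*38 - 38*-10)=1520, (38*25 - 15*38)=380, (15*21 - -19*25)=790, (-19*17 - -23*21)=160; twice the area = |2570| = 2570; area = 1285; boundary points = 1 + 8 + 1 + 2 + 4 = 16; strictly interior points = area - boundary/2 + 1 = 1278; answer 1278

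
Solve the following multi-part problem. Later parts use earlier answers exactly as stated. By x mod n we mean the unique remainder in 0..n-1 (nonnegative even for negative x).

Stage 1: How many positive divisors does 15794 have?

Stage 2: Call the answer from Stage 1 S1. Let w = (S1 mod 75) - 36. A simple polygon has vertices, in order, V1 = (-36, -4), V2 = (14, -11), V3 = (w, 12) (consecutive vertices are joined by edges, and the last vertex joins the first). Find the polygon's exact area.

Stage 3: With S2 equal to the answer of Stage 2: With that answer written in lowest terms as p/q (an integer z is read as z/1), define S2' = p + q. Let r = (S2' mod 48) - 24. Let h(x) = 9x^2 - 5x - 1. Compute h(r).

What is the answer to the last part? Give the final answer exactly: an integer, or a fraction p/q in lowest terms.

3863

Stage 1: 15794 = 2 * 53 * 149; number of divisors = (1+1) * (1+1) * (1+1) = 8; answer 8
Stage 2: S1 = 8; w = -28; cross terms: (-36*-11 - 14*-4)=452, (14*12 - -28*-11)=-140, (-28*-4 - -36*12)=544; twice the area = |856| = 856; area = 428; answer 428
Stage 3: S2 = 428; threaded value p + q = 429; r = 21; 9*(21)^2 - 5*(21)^1 - 1 = (3969) + (-105) + (-1) = 3863; answer 3863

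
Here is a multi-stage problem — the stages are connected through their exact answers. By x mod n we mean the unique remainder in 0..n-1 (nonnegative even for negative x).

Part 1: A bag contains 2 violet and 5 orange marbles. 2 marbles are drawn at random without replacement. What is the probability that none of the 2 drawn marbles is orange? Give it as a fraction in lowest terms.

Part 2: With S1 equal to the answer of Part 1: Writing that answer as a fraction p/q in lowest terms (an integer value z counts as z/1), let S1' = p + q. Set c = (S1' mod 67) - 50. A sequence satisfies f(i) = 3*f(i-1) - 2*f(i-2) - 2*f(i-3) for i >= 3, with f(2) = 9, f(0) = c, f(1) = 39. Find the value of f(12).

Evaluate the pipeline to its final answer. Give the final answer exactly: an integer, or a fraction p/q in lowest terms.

Part 1: total draws C(7,2) = 21; favorable C(2,2) = 1; P = 1/21; answer 1/21
Part 2: S1 = 1/21; threaded value p + q = 22; c = -28; f(3) = 3*(9) - 2*(39) - 2*(-28) = 5; iterating: f(3)=5, f(4)=-81, f(5)=-271, f(6)=-661, f(7)=-1279, f(8)=-1973, f(9)=-2039, f(10)=387, f(11)=9185, f(12)=30859; answer 30859

30859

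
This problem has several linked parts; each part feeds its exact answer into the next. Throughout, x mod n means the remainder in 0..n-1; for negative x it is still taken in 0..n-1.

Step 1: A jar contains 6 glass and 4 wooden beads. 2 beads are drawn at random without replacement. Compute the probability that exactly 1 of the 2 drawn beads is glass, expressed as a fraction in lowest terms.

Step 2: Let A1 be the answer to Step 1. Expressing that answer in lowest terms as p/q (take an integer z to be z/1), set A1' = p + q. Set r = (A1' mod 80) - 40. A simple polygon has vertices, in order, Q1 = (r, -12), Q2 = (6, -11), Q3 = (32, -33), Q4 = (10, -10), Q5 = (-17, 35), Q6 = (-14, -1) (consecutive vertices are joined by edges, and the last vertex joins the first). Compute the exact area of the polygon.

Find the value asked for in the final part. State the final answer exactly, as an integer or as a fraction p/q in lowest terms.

1261/2

Step 1: total draws C(10,2) = 45; favorable C(6,1)*C(4,1) = 24; P = 8/15; answer 8/15
Step 2: A1 = 8/15; threaded value p + q = 23; r = -17; cross terms: (-17*-11 - 6*-12)=259, (6*-33 - 32*-11)=154, (32*-10 - 10*-33)=10, (10*35 - -17*-10)=180, (-17*-1 - -14*35)=507, (-14*-12 - -17*-1)=151; twice the area = |1261| = 1261; area = 1261/2; answer 1261/2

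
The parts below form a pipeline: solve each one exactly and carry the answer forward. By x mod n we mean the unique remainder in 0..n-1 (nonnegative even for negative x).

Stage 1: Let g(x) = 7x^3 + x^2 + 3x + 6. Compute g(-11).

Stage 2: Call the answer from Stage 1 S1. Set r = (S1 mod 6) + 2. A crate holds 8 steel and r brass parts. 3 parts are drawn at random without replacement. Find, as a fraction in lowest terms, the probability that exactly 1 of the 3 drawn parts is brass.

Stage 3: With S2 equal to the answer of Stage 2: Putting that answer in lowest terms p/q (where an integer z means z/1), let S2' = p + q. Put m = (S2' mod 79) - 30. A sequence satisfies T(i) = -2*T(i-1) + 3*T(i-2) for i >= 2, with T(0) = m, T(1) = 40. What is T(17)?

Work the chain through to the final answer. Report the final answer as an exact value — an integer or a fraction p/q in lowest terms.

1807962280

Stage 1: 7*(-11)^3 + 1*(-11)^2 + 3*(-11)^1 + 6 = (-9317) + (121) + (-33) + (6) = -9223; answer -9223
Stage 2: S1 = -9223; r = 7; total draws C(15,3) = 455; favorable C(7,1)*C(8,2) = 196; P = 28/65; answer 28/65
Stage 3: S2 = 28/65; threaded value p + q = 93; m = -16; T(2) = -2*(40) + 3*(-16) = -128; iterating: T(2)=-128, T(3)=376, T(4)=-1136, T(5)=3400, T(6)=-10208, T(7)=30616, T(8)=-91856, T(9)=275560, T(10)=-826688, T(11)=2480056, T(12)=-7440176, T(13)=22320520, T(14)=-66961568, T(15)=200884696, T(16)=-602654096, T(17)=1807962280; answer 1807962280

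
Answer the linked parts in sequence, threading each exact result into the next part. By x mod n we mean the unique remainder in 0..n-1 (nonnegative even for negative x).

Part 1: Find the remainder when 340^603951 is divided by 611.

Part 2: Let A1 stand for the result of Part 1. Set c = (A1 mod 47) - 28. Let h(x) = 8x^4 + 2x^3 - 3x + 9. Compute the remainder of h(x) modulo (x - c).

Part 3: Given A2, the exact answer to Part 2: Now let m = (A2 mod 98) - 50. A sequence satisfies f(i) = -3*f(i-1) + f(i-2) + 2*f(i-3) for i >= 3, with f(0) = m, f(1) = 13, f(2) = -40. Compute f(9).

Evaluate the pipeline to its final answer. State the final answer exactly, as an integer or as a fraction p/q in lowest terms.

Part 1: squarings mod 611: 340^1=340, 340^2=121, 340^4=588, 340^8=529, 340^16=3, 340^32=9, 340^64=81, 340^128=451, 340^256=549, 340^512=178, 340^1024=523, 340^2048=412, 340^4096=497, 340^8192=165, 340^16384=341, 340^32768=191, 340^65536=432, 340^131072=269, 340^262144=263, 340^524288=126; 340^603951 = 340^1 * 340^2 * 340^4 * 340^8 * 340^32 * 340^256 * 340^512 * 340^1024 * 340^4096 * 340^8192 * 340^65536 * 340^524288 = 268 (mod 611); answer 268
Part 2: A1 = 268; c = 5; remainder = value at the root: 8*(5)^4 + 2*(5)^3 - 3*(5)^1 + 9 = (5000) + (250) + (-15) + (9) = 5244; answer 5244
Part 3: A2 = 5244; m = 0; f(3) = -3*(-40) + 1*(13) + 2*(0) = 133; iterating: f(3)=133, f(4)=-413, f(5)=1292, f(6)=-4023, f(7)=12535, f(8)=-39044, f(9)=121621; answer 121621

121621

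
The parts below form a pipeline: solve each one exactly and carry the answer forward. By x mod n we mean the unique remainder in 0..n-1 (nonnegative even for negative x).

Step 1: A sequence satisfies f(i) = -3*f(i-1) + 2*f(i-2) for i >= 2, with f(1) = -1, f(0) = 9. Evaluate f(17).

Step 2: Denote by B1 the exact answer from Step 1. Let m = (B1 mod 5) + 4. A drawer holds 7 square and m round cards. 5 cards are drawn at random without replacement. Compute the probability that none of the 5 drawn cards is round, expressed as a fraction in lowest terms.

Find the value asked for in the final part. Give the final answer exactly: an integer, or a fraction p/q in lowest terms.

Step 1: f(2) = -3*(-1) + 2*(9) = 21; iterating: f(2)=21, f(3)=-65, f(4)=237, f(5)=-841, f(6)=2997, f(7)=-10673, f(8)=38013, f(9)=-135385, f(10)=482181, f(11)=-1717313, f(12)=6116301, f(13)=-21783529, f(14)=77583189, f(15)=-276316625, f(16)=984116253, f(17)=-3504982009; answer -3504982009
Step 2: B1 = -3504982009; m = 5; total draws C(12,5) = 792; favorable C(7,5) = 21; P = 7/264; answer 7/264

7/264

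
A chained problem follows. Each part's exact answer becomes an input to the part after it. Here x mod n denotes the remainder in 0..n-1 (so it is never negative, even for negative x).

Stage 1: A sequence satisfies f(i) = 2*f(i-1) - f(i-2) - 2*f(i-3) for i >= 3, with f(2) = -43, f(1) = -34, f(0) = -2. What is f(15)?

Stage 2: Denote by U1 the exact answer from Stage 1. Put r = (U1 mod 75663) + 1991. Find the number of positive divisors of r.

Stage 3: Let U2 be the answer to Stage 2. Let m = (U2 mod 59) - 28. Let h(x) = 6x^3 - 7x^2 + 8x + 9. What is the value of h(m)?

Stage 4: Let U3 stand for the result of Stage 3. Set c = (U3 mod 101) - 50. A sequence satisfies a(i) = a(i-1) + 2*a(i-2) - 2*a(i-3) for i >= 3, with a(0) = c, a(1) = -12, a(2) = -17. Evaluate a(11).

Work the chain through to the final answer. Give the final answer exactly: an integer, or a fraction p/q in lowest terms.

Stage 1: f(3) = 2*(-43) - 1*(-34) - 2*(-2) = -48; iterating: f(3)=-48, f(4)=15, f(5)=164, f(6)=409, f(7)=624, f(8)=511, f(9)=-420, f(10)=-2599, f(11)=-5800, f(12)=-8161, f(13)=-5324, f(14)=9113, f(15)=39872; answer 39872
Stage 2: U1 = 39872; r = 41863; 41863 is prime, so its only divisors are 1 and 41863; count = 2; answer 2
Stage 3: U2 = 2; m = -26; 6*(-26)^3 - 7*(-26)^2 + 8*(-26)^1 + 9 = (-105456) + (-4732) + (-208) + (9) = -110387; answer -110387
Stage 4: U3 = -110387; c = -44; a(3) = 1*(-17) + 2*(-12) - 2*(-44) = 47; iterating: a(3)=47, a(4)=37, a(5)=165, a(6)=145, a(7)=401, a(8)=361, a(9)=873, a(10)=793, a(11)=1817; answer 1817

1817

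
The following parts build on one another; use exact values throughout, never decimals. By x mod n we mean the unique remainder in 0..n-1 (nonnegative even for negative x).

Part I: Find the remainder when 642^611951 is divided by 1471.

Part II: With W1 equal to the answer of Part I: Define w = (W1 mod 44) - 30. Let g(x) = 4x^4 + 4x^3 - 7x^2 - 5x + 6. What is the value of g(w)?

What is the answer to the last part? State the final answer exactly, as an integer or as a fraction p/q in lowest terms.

4104

Part I: squarings mod 1471: 642^1=642, 642^2=284, 642^4=1222, 642^8=219, 642^16=889, 642^32=394, 642^64=781, 642^128=967, 642^256=1004, 642^512=381, 642^1024=1003, 642^2048=1316, 642^4096=489, 642^8192=819, 642^16384=1456, 642^32768=225, 642^65536=611, 642^131072=1158, 642^262144=883, 642^524288=59; 642^611951 = 642^1 * 642^2 * 642^4 * 642^8 * 642^32 * 642^64 * 642^512 * 642^1024 * 642^4096 * 642^16384 * 642^65536 * 642^524288 = 552 (mod 1471); answer 552
Part II: W1 = 552; w = -6; 4*(-6)^4 + 4*(-6)^3 - 7*(-6)^2 - 5*(-6)^1 + 6 = (5184) + (-864) + (-252) + (30) + (6) = 4104; answer 4104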